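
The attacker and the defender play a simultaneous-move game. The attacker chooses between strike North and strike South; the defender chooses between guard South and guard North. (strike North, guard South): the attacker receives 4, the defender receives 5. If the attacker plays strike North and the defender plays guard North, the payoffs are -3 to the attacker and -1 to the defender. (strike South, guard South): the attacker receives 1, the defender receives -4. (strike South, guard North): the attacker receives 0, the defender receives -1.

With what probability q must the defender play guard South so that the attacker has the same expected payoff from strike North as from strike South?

q = 1/2

The defender's mix must leave the attacker indifferent between strike North and strike South.
  the attacker's payoff to strike North: q·4 + (1−q)·(-3) = 7q - 3
  the attacker's payoff to strike South: q·1 + (1−q)·0 = q
  7q - 3 = q  ⇒  6q = 3  ⇒  q = 1/2.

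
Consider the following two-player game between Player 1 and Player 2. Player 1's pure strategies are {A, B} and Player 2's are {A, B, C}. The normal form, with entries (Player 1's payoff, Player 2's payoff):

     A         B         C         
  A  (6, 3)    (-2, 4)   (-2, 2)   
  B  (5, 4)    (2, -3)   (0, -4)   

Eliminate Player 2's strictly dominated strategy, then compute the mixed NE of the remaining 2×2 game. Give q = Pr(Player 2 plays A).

Player 2's strategy C is strictly dominated by B: 4 > 2 and -3 > -4. Eliminate C.
For Player 1 to be willing to mix, Player 1 must be indifferent between A and B, which pins down Player 2's mix.
  Player 1's expected payoff from A: q·6 + (1−q)·(-2) = 8q - 2
  Player 1's expected payoff from B: q·5 + (1−q)·2 = 3q + 2
  8q - 2 = 3q + 2  ⇒  5q = 4  ⇒  q = 4/5.

q = 4/5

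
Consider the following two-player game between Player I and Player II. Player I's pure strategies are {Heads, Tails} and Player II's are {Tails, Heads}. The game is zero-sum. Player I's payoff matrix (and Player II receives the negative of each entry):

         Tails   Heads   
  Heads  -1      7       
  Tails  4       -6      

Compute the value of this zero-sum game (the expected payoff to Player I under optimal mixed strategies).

v = 11/9

Player II's mix must leave Player I indifferent between Heads and Tails.
  Player I's payoff from Heads: q·(-1) + (1−q)·7 = -8q + 7
  Player I's payoff from Tails: q·4 + (1−q)·(-6) = 10q - 6
  -8q + 7 = 10q - 6  ⇒  -18q = -13  ⇒  q = 13/18.
The value is Player I's expected payoff against this mix (using Heads): (13/18)·(-1) + (5/18)·7 = 11/9.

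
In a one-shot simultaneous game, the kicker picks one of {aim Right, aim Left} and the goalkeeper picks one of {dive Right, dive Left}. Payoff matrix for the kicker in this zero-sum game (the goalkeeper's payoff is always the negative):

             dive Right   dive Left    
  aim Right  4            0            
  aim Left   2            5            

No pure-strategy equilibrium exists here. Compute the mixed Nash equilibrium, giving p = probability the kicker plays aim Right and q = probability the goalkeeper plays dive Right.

p = 3/7, q = 5/7

For the goalkeeper to be willing to mix, the goalkeeper must be indifferent between dive Right and dive Left, which pins down the kicker's mix.
  the goalkeeper's payoff from dive Right: p·(-4) + (1−p)·(-2) = -2p - 2
  the goalkeeper's payoff from dive Left: p·0 + (1−p)·(-5) = 5p - 5
  -2p - 2 = 5p - 5  ⇒  -7p = -3  ⇒  p = 3/7.
The kicker's indifference between aim Right and aim Left determines the goalkeeper's mixing probability q:
  the kicker's payoff to aim Right: q·4 + (1−q)·0 = 4q
  the kicker's payoff to aim Left: q·2 + (1−q)·5 = -3q + 5
  4q = -3q + 5  ⇒  7q = 5  ⇒  q = 5/7.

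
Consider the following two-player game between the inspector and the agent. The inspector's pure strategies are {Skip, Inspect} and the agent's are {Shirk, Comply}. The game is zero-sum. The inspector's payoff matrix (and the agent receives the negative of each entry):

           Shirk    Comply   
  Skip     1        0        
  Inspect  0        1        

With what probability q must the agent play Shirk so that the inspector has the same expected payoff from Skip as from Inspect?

q = 1/2

The agent's mix must leave the inspector indifferent between Skip and Inspect.
  the inspector's payoff to Skip: q·1 + (1−q)·0 = q
  the inspector's payoff to Inspect: q·0 + (1−q)·1 = -q + 1
  q = -q + 1  ⇒  2q = 1  ⇒  q = 1/2.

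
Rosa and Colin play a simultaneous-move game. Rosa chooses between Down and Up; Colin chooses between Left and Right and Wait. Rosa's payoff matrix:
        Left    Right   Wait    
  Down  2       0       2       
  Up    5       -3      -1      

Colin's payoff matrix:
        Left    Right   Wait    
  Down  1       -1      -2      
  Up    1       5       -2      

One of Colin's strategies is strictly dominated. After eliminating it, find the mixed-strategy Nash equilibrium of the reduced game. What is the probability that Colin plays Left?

Colin's strategy Wait is strictly dominated by Left: 1 > -2 and 1 > -2. Eliminate Wait.
For Rosa to be willing to mix, Rosa must be indifferent between Down and Up, which pins down Colin's mix.
  Rosa's payoff to Down: q·2 + (1−q)·0 = 2q
  Rosa's payoff to Up: q·5 + (1−q)·(-3) = 8q - 3
  2q = 8q - 3  ⇒  -6q = -3  ⇒  q = 1/2.

q = 1/2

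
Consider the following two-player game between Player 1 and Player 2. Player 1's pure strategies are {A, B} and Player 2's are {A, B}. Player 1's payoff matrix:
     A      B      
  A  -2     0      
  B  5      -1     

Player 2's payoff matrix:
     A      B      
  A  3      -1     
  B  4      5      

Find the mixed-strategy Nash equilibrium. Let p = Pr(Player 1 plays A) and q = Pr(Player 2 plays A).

Player 2's indifference between A and B determines Player 1's mixing probability p:
  Player 2's payoff to A: p·3 + (1−p)·4 = -p + 4
  Player 2's payoff to B: p·(-1) + (1−p)·5 = -6p + 5
  -p + 4 = -6p + 5  ⇒  5p = 1  ⇒  p = 1/5.
For Player 1 to be willing to mix, Player 1 must be indifferent between A and B, which pins down Player 2's mix.
  Player 1's payoff to A: q·(-2) + (1−q)·0 = -2q
  Player 1's payoff to B: q·5 + (1−q)·(-1) = 6q - 1
  -2q = 6q - 1  ⇒  -8q = -1  ⇒  q = 1/8.

p = 1/5, q = 1/8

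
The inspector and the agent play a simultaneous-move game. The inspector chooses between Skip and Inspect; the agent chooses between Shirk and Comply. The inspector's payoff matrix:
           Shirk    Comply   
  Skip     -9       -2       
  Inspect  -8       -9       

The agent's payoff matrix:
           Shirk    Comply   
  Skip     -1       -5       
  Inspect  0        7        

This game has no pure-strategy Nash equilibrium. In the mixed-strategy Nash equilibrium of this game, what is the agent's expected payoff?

-7/11

For the agent to be willing to mix, the agent must be indifferent between Shirk and Comply, which pins down the inspector's mix.
  the agent's payoff from Shirk: p·(-1) + (1−p)·0 = -p
  the agent's payoff from Comply: p·(-5) + (1−p)·7 = -12p + 7
  -p = -12p + 7  ⇒  11p = 7  ⇒  p = 7/11.
At equilibrium the agent is indifferent across columns, so the agent's payoff equals the payoff from Shirk: (7/11)·(-1) + (4/11)·0 = -7/11.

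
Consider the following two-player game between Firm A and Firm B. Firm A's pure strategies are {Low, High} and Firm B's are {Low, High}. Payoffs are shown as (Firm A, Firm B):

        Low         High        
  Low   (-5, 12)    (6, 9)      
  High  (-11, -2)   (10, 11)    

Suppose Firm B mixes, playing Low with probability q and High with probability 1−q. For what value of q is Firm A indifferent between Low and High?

For Firm A to be willing to mix, Firm A must be indifferent between Low and High, which pins down Firm B's mix.
  Firm A's payoff to Low: q·(-5) + (1−q)·6 = -11q + 6
  Firm A's payoff to High: q·(-11) + (1−q)·10 = -21q + 10
  -11q + 6 = -21q + 10  ⇒  10q = 4  ⇒  q = 2/5.

q = 2/5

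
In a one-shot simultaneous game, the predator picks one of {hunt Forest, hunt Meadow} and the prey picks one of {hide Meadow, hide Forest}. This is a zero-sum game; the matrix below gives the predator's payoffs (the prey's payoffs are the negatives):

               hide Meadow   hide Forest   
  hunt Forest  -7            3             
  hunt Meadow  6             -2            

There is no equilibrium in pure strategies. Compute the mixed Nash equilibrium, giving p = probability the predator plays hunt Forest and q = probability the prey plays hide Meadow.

p = 4/9, q = 5/18

Set the prey's expected payoff from hide Meadow equal to that from hide Forest:
  the prey's payoff to hide Meadow: p·7 + (1−p)·(-6) = 13p - 6
  the prey's payoff to hide Forest: p·(-3) + (1−p)·2 = -5p + 2
  13p - 6 = -5p + 2  ⇒  18p = 8  ⇒  p = 4/9.
Set the predator's expected payoff from hunt Forest equal to that from hunt Meadow:
  the predator's expected payoff from hunt Forest: q·(-7) + (1−q)·3 = -10q + 3
  the predator's expected payoff from hunt Meadow: q·6 + (1−q)·(-2) = 8q - 2
  -10q + 3 = 8q - 2  ⇒  -18q = -5  ⇒  q = 5/18.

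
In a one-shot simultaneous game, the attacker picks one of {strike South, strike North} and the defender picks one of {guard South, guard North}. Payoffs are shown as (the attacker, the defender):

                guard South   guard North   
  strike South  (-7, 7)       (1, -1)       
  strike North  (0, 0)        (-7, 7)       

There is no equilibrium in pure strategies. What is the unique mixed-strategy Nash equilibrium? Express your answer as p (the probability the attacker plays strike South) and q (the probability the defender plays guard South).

The defender's indifference between guard South and guard North determines the attacker's mixing probability p:
  the defender's payoff from guard South: p·7 + (1−p)·0 = 7p
  the defender's payoff from guard North: p·(-1) + (1−p)·7 = -8p + 7
  7p = -8p + 7  ⇒  15p = 7  ⇒  p = 7/15.
The attacker's indifference between strike South and strike North determines the defender's mixing probability q:
  the attacker's expected payoff from strike South: q·(-7) + (1−q)·1 = -8q + 1
  the attacker's expected payoff from strike North: q·0 + (1−q)·(-7) = 7q - 7
  -8q + 1 = 7q - 7  ⇒  -15q = -8  ⇒  q = 8/15.

p = 7/15, q = 8/15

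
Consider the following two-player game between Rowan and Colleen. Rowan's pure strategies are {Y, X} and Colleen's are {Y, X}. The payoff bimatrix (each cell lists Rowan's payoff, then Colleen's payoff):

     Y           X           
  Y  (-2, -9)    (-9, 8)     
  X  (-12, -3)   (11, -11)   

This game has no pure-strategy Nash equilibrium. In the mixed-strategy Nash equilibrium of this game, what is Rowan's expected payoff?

-13/3

In a mixed equilibrium Rowan is indifferent between Y and X; this condition fixes q.
  Rowan's payoff to Y: q·(-2) + (1−q)·(-9) = 7q - 9
  Rowan's payoff to X: q·(-12) + (1−q)·11 = -23q + 11
  7q - 9 = -23q + 11  ⇒  30q = 20  ⇒  q = 2/3.
At equilibrium Rowan is indifferent across rows, so Rowan's payoff equals the payoff from Y: (2/3)·(-2) + (1/3)·(-9) = -13/3.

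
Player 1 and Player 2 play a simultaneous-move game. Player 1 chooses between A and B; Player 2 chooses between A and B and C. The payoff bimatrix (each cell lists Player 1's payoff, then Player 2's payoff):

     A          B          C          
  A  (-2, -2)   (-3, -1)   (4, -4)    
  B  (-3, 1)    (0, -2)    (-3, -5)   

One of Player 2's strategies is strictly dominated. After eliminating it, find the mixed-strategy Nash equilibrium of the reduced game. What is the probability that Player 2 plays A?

Player 2's strategy C is strictly dominated by B: -1 > -4 and -2 > -5. Eliminate C.
Set Player 1's expected payoff from A equal to that from B:
  Player 1's payoff to A: q·(-2) + (1−q)·(-3) = q - 3
  Player 1's payoff to B: q·(-3) + (1−q)·0 = -3q
  q - 3 = -3q  ⇒  4q = 3  ⇒  q = 3/4.

q = 3/4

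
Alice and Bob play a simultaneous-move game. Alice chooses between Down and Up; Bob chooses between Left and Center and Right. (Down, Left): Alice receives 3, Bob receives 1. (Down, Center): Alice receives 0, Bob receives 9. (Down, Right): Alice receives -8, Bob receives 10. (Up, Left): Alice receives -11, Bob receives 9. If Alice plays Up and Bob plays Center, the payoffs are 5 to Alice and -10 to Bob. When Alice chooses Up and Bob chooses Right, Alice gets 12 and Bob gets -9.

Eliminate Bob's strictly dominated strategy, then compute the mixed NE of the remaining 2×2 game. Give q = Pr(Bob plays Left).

Bob's strategy Center is strictly dominated by Right: 10 > 9 and -9 > -10. Eliminate Center.
For Alice to be willing to mix, Alice must be indifferent between Down and Up, which pins down Bob's mix.
  Alice's payoff from Down: q·3 + (1−q)·(-8) = 11q - 8
  Alice's payoff from Up: q·(-11) + (1−q)·12 = -23q + 12
  11q - 8 = -23q + 12  ⇒  34q = 20  ⇒  q = 10/17.

q = 10/17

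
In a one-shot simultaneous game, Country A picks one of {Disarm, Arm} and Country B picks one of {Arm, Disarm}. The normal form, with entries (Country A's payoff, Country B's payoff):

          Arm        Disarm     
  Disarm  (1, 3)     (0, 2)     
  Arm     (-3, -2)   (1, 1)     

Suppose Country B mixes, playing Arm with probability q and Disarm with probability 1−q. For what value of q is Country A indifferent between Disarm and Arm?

In a mixed equilibrium Country A is indifferent between Disarm and Arm; this condition fixes q.
  Country A's expected payoff from Disarm: q·1 + (1−q)·0 = q
  Country A's expected payoff from Arm: q·(-3) + (1−q)·1 = -4q + 1
  q = -4q + 1  ⇒  5q = 1  ⇒  q = 1/5.

q = 1/5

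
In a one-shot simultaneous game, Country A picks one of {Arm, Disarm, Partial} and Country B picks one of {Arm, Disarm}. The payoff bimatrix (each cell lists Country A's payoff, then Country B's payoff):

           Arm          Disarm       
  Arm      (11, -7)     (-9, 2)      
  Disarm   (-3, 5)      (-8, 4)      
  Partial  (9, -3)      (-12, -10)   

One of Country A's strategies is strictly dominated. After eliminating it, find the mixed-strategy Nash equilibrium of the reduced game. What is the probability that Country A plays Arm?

Country A's strategy Partial is strictly dominated by Arm: 11 > 9 and -9 > -12. Eliminate Partial.
Set Country B's expected payoff from Arm equal to that from Disarm:
  Country B's expected payoff from Arm: p·(-7) + (1−p)·5 = -12p + 5
  Country B's expected payoff from Disarm: p·2 + (1−p)·4 = -2p + 4
  -12p + 5 = -2p + 4  ⇒  -10p = -1  ⇒  p = 1/10.

p = 1/10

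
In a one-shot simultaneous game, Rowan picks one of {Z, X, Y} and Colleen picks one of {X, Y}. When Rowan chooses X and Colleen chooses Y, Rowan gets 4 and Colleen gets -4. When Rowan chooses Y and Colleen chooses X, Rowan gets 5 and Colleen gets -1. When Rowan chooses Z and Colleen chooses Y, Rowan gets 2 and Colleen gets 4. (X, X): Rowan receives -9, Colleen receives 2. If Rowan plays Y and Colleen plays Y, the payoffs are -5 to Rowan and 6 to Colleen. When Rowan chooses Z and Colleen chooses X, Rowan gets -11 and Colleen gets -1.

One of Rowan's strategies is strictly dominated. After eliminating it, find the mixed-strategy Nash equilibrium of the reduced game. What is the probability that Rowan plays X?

Rowan's strategy Z is strictly dominated by X: -9 > -11 and 4 > 2. Eliminate Z.
Set Colleen's expected payoff from X equal to that from Y:
  Colleen's payoff from X: p·2 + (1−p)·(-1) = 3p - 1
  Colleen's payoff from Y: p·(-4) + (1−p)·6 = -10p + 6
  3p - 1 = -10p + 6  ⇒  13p = 7  ⇒  p = 7/13.

p = 7/13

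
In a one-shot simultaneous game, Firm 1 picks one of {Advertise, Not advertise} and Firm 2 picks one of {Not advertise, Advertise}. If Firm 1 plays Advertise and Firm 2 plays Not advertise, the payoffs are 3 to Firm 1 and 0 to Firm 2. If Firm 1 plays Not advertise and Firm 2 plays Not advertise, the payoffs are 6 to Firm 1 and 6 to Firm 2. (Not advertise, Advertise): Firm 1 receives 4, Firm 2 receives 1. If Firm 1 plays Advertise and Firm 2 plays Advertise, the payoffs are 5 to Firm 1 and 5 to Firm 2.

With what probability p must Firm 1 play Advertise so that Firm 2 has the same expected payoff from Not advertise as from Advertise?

p = 1/2

Set Firm 2's expected payoff from Not advertise equal to that from Advertise:
  Firm 2's expected payoff from Not advertise: p·0 + (1−p)·6 = -6p + 6
  Firm 2's expected payoff from Advertise: p·5 + (1−p)·1 = 4p + 1
  -6p + 6 = 4p + 1  ⇒  -10p = -5  ⇒  p = 1/2.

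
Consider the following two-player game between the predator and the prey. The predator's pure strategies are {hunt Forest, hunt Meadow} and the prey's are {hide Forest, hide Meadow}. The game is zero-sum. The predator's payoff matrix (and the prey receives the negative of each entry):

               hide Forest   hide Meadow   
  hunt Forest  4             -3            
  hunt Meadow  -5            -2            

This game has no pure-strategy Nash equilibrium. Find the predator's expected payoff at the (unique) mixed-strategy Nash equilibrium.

-23/10

The prey's mix must leave the predator indifferent between hunt Forest and hunt Meadow.
  the predator's payoff from hunt Forest: q·4 + (1−q)·(-3) = 7q - 3
  the predator's payoff from hunt Meadow: q·(-5) + (1−q)·(-2) = -3q - 2
  7q - 3 = -3q - 2  ⇒  10q = 1  ⇒  q = 1/10.
At equilibrium the predator is indifferent across rows, so the predator's payoff equals the payoff from hunt Forest: (1/10)·4 + (9/10)·(-3) = -23/10.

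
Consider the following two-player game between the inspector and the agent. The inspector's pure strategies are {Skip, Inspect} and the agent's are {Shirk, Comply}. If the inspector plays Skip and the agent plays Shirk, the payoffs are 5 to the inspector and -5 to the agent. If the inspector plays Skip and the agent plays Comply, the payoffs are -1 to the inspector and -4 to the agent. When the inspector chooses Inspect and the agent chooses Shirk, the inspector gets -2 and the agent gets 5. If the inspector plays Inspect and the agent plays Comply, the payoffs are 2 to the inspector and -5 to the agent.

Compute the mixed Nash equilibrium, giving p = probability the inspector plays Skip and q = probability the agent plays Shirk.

Set the agent's expected payoff from Shirk equal to that from Comply:
  the agent's expected payoff from Shirk: p·(-5) + (1−p)·5 = -10p + 5
  the agent's expected payoff from Comply: p·(-4) + (1−p)·(-5) = p - 5
  -10p + 5 = p - 5  ⇒  -11p = -10  ⇒  p = 10/11.
Set the inspector's expected payoff from Skip equal to that from Inspect:
  the inspector's expected payoff from Skip: q·5 + (1−q)·(-1) = 6q - 1
  the inspector's expected payoff from Inspect: q·(-2) + (1−q)·2 = -4q + 2
  6q - 1 = -4q + 2  ⇒  10q = 3  ⇒  q = 3/10.

p = 10/11, q = 3/10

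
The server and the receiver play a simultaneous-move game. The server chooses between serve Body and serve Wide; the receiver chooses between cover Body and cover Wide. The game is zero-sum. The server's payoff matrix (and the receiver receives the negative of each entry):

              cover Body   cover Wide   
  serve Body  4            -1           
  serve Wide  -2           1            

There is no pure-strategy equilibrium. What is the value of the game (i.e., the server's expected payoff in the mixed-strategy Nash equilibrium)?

Set the server's expected payoff from serve Body equal to that from serve Wide:
  the server's payoff from serve Body: q·4 + (1−q)·(-1) = 5q - 1
  the server's payoff from serve Wide: q·(-2) + (1−q)·1 = -3q + 1
  5q - 1 = -3q + 1  ⇒  8q = 2  ⇒  q = 1/4.
The value is the server's expected payoff against this mix (using serve Body): (1/4)·4 + (3/4)·(-1) = 1/4.

v = 1/4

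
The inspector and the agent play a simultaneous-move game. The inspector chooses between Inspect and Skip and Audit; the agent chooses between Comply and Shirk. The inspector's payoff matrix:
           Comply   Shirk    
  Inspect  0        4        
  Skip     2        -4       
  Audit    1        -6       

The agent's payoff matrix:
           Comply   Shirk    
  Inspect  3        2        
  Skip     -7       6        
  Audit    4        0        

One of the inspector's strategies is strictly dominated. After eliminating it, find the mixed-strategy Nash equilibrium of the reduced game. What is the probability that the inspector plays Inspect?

p = 13/14

The inspector's strategy Audit is strictly dominated by Skip: 2 > 1 and -4 > -6. Eliminate Audit.
Set the agent's expected payoff from Comply equal to that from Shirk:
  the agent's payoff to Comply: p·3 + (1−p)·(-7) = 10p - 7
  the agent's payoff to Shirk: p·2 + (1−p)·6 = -4p + 6
  10p - 7 = -4p + 6  ⇒  14p = 13  ⇒  p = 13/14.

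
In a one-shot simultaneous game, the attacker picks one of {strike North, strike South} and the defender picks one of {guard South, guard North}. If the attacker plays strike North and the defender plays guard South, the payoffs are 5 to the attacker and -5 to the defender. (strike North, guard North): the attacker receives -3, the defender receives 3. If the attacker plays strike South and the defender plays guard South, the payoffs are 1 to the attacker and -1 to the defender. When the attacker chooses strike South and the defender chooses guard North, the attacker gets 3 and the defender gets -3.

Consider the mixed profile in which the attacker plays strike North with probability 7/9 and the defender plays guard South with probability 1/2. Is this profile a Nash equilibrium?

No

Given the attacker's mix p = 7/9, the defender's payoff from guard South is -37/9 but from guard North is 5/3. The defender strictly prefers guard North, so the defender would not mix.
So the proposed profile is not a Nash equilibrium.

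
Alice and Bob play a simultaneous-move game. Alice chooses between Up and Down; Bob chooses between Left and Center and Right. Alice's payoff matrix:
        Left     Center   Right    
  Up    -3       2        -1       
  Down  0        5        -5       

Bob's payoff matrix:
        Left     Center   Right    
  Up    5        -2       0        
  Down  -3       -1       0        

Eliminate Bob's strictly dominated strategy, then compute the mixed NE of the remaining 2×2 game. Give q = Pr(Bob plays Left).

q = 4/7

Bob's strategy Center is strictly dominated by Right: 0 > -2 and 0 > -1. Eliminate Center.
Bob's mix must leave Alice indifferent between Up and Down.
  Alice's expected payoff from Up: q·(-3) + (1−q)·(-1) = -2q - 1
  Alice's expected payoff from Down: q·0 + (1−q)·(-5) = 5q - 5
  -2q - 1 = 5q - 5  ⇒  -7q = -4  ⇒  q = 4/7.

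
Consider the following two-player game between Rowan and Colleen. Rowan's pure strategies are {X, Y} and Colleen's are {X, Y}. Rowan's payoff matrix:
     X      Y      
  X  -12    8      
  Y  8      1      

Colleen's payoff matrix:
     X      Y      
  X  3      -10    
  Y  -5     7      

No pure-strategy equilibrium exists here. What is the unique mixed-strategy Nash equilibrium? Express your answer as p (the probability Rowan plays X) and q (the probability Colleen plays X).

Rowan's mix must leave Colleen indifferent between X and Y.
  Colleen's payoff from X: p·3 + (1−p)·(-5) = 8p - 5
  Colleen's payoff from Y: p·(-10) + (1−p)·7 = -17p + 7
  8p - 5 = -17p + 7  ⇒  25p = 12  ⇒  p = 12/25.
For Rowan to be willing to mix, Rowan must be indifferent between X and Y, which pins down Colleen's mix.
  Rowan's expected payoff from X: q·(-12) + (1−q)·8 = -20q + 8
  Rowan's expected payoff from Y: q·8 + (1−q)·1 = 7q + 1
  -20q + 8 = 7q + 1  ⇒  -27q = -7  ⇒  q = 7/27.

p = 12/25, q = 7/27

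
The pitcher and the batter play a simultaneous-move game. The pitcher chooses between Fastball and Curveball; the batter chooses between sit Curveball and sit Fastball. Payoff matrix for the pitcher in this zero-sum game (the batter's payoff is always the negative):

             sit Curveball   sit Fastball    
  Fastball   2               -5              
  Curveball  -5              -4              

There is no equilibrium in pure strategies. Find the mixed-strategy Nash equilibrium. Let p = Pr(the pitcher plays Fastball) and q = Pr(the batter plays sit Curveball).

p = 1/8, q = 1/8

The batter's indifference between sit Curveball and sit Fastball determines the pitcher's mixing probability p:
  the batter's payoff from sit Curveball: p·(-2) + (1−p)·5 = -7p + 5
  the batter's payoff from sit Fastball: p·5 + (1−p)·4 = p + 4
  -7p + 5 = p + 4  ⇒  -8p = -1  ⇒  p = 1/8.
For the pitcher to be willing to mix, the pitcher must be indifferent between Fastball and Curveball, which pins down the batter's mix.
  the pitcher's payoff to Fastball: q·2 + (1−q)·(-5) = 7q - 5
  the pitcher's payoff to Curveball: q·(-5) + (1−q)·(-4) = -q - 4
  7q - 5 = -q - 4  ⇒  8q = 1  ⇒  q = 1/8.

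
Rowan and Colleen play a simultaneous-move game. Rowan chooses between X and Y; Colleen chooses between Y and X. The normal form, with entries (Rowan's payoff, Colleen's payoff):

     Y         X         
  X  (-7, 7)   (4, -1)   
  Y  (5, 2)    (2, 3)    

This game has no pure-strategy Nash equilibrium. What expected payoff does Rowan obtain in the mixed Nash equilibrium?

17/7

In a mixed equilibrium Rowan is indifferent between X and Y; this condition fixes q.
  Rowan's payoff from X: q·(-7) + (1−q)·4 = -11q + 4
  Rowan's payoff from Y: q·5 + (1−q)·2 = 3q + 2
  -11q + 4 = 3q + 2  ⇒  -14q = -2  ⇒  q = 1/7.
At equilibrium Rowan is indifferent across rows, so Rowan's payoff equals the payoff from X: (1/7)·(-7) + (6/7)·4 = 17/7.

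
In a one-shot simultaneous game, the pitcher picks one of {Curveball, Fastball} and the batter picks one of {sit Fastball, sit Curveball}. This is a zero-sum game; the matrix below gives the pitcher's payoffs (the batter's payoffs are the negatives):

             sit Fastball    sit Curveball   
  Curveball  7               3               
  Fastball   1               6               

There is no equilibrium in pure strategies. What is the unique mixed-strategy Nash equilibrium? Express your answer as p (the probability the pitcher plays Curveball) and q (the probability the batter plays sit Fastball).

The batter's indifference between sit Fastball and sit Curveball determines the pitcher's mixing probability p:
  the batter's payoff to sit Fastball: p·(-7) + (1−p)·(-1) = -6p - 1
  the batter's payoff to sit Curveball: p·(-3) + (1−p)·(-6) = 3p - 6
  -6p - 1 = 3p - 6  ⇒  -9p = -5  ⇒  p = 5/9.
The batter's mix must leave the pitcher indifferent between Curveball and Fastball.
  the pitcher's expected payoff from Curveball: q·7 + (1−q)·3 = 4q + 3
  the pitcher's expected payoff from Fastball: q·1 + (1−q)·6 = -5q + 6
  4q + 3 = -5q + 6  ⇒  9q = 3  ⇒  q = 1/3.

p = 5/9, q = 1/3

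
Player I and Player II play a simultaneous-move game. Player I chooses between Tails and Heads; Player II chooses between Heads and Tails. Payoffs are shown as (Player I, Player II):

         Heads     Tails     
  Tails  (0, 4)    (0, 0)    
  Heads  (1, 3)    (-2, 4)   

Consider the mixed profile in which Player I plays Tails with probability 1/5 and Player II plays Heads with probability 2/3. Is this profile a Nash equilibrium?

Check Player II's indifference given Player I's mix p = 1/5:
  payoff from Heads = 16/5; payoff from Tails = 16/5 — equal.
Check Player I's indifference given Player II's mix q = 2/3:
  payoff from Tails = 0; payoff from Heads = 0 — equal.
Both players are indifferent, so neither can profitably deviate.

Yes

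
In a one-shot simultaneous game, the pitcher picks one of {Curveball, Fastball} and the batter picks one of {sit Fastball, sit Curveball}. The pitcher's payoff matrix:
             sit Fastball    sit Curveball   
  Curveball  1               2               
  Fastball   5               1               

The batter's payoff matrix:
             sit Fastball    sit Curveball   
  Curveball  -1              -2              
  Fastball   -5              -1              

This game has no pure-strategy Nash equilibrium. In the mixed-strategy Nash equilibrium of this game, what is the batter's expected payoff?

The pitcher's mix must leave the batter indifferent between sit Fastball and sit Curveball.
  the batter's expected payoff from sit Fastball: p·(-1) + (1−p)·(-5) = 4p - 5
  the batter's expected payoff from sit Curveball: p·(-2) + (1−p)·(-1) = -p - 1
  4p - 5 = -p - 1  ⇒  5p = 4  ⇒  p = 4/5.
At equilibrium the batter is indifferent across columns, so the batter's payoff equals the payoff from sit Fastball: (4/5)·(-1) + (1/5)·(-5) = -9/5.

-9/5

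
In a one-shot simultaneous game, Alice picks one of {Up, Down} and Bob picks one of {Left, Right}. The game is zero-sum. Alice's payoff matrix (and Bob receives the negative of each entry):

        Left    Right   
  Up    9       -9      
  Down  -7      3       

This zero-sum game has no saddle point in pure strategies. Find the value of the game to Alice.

For Alice to be willing to mix, Alice must be indifferent between Up and Down, which pins down Bob's mix.
  Alice's payoff from Up: q·9 + (1−q)·(-9) = 18q - 9
  Alice's payoff from Down: q·(-7) + (1−q)·3 = -10q + 3
  18q - 9 = -10q + 3  ⇒  28q = 12  ⇒  q = 3/7.
The value is Alice's expected payoff against this mix (using Up): (3/7)·9 + (4/7)·(-9) = -9/7.

v = -9/7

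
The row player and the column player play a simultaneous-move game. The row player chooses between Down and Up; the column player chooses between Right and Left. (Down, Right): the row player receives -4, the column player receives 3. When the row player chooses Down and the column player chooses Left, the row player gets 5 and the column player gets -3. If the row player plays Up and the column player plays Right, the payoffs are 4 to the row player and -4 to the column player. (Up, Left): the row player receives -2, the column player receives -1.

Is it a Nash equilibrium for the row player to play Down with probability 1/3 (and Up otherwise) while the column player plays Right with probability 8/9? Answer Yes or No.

No

Given the column player's mix q = 8/9, the row player's payoff from Down is -3 but from Up is 10/3. The row player strictly prefers Up, so the row player would not mix.
So the proposed profile is not a Nash equilibrium.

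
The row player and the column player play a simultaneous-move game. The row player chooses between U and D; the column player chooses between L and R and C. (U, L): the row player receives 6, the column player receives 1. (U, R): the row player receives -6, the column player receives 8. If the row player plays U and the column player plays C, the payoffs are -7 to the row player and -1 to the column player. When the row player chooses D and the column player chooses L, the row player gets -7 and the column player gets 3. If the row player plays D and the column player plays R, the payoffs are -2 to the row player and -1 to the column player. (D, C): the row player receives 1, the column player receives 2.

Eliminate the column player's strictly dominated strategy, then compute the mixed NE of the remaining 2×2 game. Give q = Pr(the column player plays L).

The column player's strategy C is strictly dominated by L: 1 > -1 and 3 > 2. Eliminate C.
The row player's indifference between U and D determines the column player's mixing probability q:
  the row player's payoff from U: q·6 + (1−q)·(-6) = 12q - 6
  the row player's payoff from D: q·(-7) + (1−q)·(-2) = -5q - 2
  12q - 6 = -5q - 2  ⇒  17q = 4  ⇒  q = 4/17.

q = 4/17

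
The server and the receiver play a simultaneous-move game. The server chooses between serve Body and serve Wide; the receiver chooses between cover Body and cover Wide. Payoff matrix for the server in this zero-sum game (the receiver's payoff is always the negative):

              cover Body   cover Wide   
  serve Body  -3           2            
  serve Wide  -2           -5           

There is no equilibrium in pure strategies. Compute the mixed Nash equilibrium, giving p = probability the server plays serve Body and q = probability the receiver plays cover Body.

p = 3/8, q = 7/8

In a mixed equilibrium the receiver is indifferent between cover Body and cover Wide; this condition fixes p.
  the receiver's expected payoff from cover Body: p·3 + (1−p)·2 = p + 2
  the receiver's expected payoff from cover Wide: p·(-2) + (1−p)·5 = -7p + 5
  p + 2 = -7p + 5  ⇒  8p = 3  ⇒  p = 3/8.
Set the server's expected payoff from serve Body equal to that from serve Wide:
  the server's payoff to serve Body: q·(-3) + (1−q)·2 = -5q + 2
  the server's payoff to serve Wide: q·(-2) + (1−q)·(-5) = 3q - 5
  -5q + 2 = 3q - 5  ⇒  -8q = -7  ⇒  q = 7/8.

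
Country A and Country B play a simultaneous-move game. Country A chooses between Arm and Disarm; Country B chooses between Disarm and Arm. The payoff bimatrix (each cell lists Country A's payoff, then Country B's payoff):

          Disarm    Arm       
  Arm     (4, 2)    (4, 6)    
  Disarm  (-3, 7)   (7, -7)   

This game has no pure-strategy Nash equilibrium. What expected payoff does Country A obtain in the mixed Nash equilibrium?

4

Country A's indifference between Arm and Disarm determines Country B's mixing probability q:
  Country A's payoff from Arm: q·4 + (1−q)·4 = 4
  Country A's payoff from Disarm: q·(-3) + (1−q)·7 = -10q + 7
  4 = -10q + 7  ⇒  10q = 3  ⇒  q = 3/10.
At equilibrium Country A is indifferent across rows, so Country A's payoff equals the payoff from Arm: (3/10)·4 + (7/10)·4 = 4.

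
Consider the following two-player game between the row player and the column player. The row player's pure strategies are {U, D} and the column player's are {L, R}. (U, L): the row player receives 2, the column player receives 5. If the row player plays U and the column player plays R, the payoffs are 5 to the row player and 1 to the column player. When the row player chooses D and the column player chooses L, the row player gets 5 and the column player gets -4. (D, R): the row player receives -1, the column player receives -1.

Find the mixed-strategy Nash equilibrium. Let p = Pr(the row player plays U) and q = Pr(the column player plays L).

For the column player to be willing to mix, the column player must be indifferent between L and R, which pins down the row player's mix.
  the column player's expected payoff from L: p·5 + (1−p)·(-4) = 9p - 4
  the column player's expected payoff from R: p·1 + (1−p)·(-1) = 2p - 1
  9p - 4 = 2p - 1  ⇒  7p = 3  ⇒  p = 3/7.
In a mixed equilibrium the row player is indifferent between U and D; this condition fixes q.
  the row player's payoff from U: q·2 + (1−q)·5 = -3q + 5
  the row player's payoff from D: q·5 + (1−q)·(-1) = 6q - 1
  -3q + 5 = 6q - 1  ⇒  -9q = -6  ⇒  q = 2/3.

p = 3/7, q = 2/3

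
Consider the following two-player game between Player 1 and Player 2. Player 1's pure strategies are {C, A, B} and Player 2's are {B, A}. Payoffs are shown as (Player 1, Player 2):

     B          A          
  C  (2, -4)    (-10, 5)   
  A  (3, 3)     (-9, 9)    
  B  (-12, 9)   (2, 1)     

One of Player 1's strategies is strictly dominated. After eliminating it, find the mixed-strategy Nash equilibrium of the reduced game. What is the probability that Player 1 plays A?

p = 4/7

Player 1's strategy C is strictly dominated by A: 3 > 2 and -9 > -10. Eliminate C.
Set Player 2's expected payoff from B equal to that from A:
  Player 2's expected payoff from B: p·3 + (1−p)·9 = -6p + 9
  Player 2's expected payoff from A: p·9 + (1−p)·1 = 8p + 1
  -6p + 9 = 8p + 1  ⇒  -14p = -8  ⇒  p = 4/7.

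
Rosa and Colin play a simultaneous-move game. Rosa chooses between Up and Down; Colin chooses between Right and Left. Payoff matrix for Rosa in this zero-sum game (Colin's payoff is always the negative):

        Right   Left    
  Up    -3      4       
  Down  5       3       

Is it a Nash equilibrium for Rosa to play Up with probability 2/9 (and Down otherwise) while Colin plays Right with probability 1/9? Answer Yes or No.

Check Colin's indifference given Rosa's mix p = 2/9:
  payoff from Right = -29/9; payoff from Left = -29/9 — equal.
Check Rosa's indifference given Colin's mix q = 1/9:
  payoff from Up = 29/9; payoff from Down = 29/9 — equal.
Both players are indifferent, so neither can profitably deviate.

Yes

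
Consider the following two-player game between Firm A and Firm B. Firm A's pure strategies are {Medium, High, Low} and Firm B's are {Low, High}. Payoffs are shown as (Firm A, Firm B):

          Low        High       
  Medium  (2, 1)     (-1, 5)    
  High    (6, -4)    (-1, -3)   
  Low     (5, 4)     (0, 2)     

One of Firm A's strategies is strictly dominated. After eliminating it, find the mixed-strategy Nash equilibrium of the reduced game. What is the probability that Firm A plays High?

Firm A's strategy Medium is strictly dominated by Low: 5 > 2 and 0 > -1. Eliminate Medium.
Firm A's mix must leave Firm B indifferent between Low and High.
  Firm B's expected payoff from Low: p·(-4) + (1−p)·4 = -8p + 4
  Firm B's expected payoff from High: p·(-3) + (1−p)·2 = -5p + 2
  -8p + 4 = -5p + 2  ⇒  -3p = -2  ⇒  p = 2/3.

p = 2/3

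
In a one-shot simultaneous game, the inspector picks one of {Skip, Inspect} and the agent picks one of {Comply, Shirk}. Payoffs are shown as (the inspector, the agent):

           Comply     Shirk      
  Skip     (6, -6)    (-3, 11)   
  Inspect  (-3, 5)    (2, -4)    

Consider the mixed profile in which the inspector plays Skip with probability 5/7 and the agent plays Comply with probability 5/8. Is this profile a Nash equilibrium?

No

Given the inspector's mix p = 5/7, the agent's payoff from Comply is -20/7 but from Shirk is 47/7. The agent strictly prefers Shirk, so the agent would not mix.
So the proposed profile is not a Nash equilibrium.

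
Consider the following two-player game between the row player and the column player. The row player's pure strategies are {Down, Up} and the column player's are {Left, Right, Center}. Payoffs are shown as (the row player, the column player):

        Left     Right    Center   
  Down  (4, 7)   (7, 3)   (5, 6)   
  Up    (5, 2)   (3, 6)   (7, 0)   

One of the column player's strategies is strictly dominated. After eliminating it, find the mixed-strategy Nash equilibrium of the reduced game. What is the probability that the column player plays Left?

q = 4/5

The column player's strategy Center is strictly dominated by Left: 7 > 6 and 2 > 0. Eliminate Center.
The row player's indifference between Down and Up determines the column player's mixing probability q:
  the row player's expected payoff from Down: q·4 + (1−q)·7 = -3q + 7
  the row player's expected payoff from Up: q·5 + (1−q)·3 = 2q + 3
  -3q + 7 = 2q + 3  ⇒  -5q = -4  ⇒  q = 4/5.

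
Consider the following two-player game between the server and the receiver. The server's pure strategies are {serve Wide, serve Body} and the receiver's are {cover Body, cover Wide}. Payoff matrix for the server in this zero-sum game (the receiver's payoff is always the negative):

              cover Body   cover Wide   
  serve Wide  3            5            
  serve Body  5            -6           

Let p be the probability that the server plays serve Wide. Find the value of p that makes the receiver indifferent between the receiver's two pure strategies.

In a mixed equilibrium the receiver is indifferent between cover Body and cover Wide; this condition fixes p.
  the receiver's expected payoff from cover Body: p·(-3) + (1−p)·(-5) = 2p - 5
  the receiver's expected payoff from cover Wide: p·(-5) + (1−p)·6 = -11p + 6
  2p - 5 = -11p + 6  ⇒  13p = 11  ⇒  p = 11/13.

p = 11/13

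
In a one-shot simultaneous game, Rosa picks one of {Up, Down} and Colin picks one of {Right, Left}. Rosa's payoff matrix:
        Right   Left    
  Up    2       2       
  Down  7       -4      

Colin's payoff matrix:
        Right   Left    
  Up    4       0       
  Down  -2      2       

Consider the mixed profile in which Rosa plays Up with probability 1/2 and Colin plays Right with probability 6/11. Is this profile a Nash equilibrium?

Check Colin's indifference given Rosa's mix p = 1/2:
  payoff from Right = 1; payoff from Left = 1 — equal.
Check Rosa's indifference given Colin's mix q = 6/11:
  payoff from Up = 2; payoff from Down = 2 — equal.
Both players are indifferent, so neither can profitably deviate.

Yes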